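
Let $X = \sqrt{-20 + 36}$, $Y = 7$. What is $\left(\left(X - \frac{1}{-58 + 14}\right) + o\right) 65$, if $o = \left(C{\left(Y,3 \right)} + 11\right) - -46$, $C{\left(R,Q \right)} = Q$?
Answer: $\frac{183105}{44} \approx 4161.5$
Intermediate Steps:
$X = 4$ ($X = \sqrt{16} = 4$)
$o = 60$ ($o = \left(3 + 11\right) - -46 = 14 + 46 = 60$)
$\left(\left(X - \frac{1}{-58 + 14}\right) + o\right) 65 = \left(\left(4 - \frac{1}{-58 + 14}\right) + 60\right) 65 = \left(\left(4 - \frac{1}{-44}\right) + 60\right) 65 = \left(\left(4 - - \frac{1}{44}\right) + 60\right) 65 = \left(\left(4 + \frac{1}{44}\right) + 60\right) 65 = \left(\frac{177}{44} + 60\right) 65 = \frac{2817}{44} \cdot 65 = \frac{183105}{44}$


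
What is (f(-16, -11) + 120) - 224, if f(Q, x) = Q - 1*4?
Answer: -124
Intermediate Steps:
f(Q, x) = -4 + Q (f(Q, x) = Q - 4 = -4 + Q)
(f(-16, -11) + 120) - 224 = ((-4 - 16) + 120) - 224 = (-20 + 120) - 224 = 100 - 224 = -124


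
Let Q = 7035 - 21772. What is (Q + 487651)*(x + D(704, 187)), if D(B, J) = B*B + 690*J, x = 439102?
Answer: 503061321672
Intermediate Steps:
Q = -14737
D(B, J) = B² + 690*J
(Q + 487651)*(x + D(704, 187)) = (-14737 + 487651)*(439102 + (704² + 690*187)) = 472914*(439102 + (495616 + 129030)) = 472914*(439102 + 624646) = 472914*1063748 = 503061321672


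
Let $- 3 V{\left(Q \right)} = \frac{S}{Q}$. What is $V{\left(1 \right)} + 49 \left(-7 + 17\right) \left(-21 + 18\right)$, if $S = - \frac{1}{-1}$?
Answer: $- \frac{4411}{3} \approx -1470.3$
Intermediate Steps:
$S = 1$ ($S = \left(-1\right) \left(-1\right) = 1$)
$V{\left(Q \right)} = - \frac{1}{3 Q}$ ($V{\left(Q \right)} = - \frac{1 \frac{1}{Q}}{3} = - \frac{1}{3 Q}$)
$V{\left(1 \right)} + 49 \left(-7 + 17\right) \left(-21 + 18\right) = - \frac{1}{3 \cdot 1} + 49 \left(-7 + 17\right) \left(-21 + 18\right) = \left(- \frac{1}{3}\right) 1 + 49 \cdot 10 \left(-3\right) = - \frac{1}{3} + 49 \left(-30\right) = - \frac{1}{3} - 1470 = - \frac{4411}{3}$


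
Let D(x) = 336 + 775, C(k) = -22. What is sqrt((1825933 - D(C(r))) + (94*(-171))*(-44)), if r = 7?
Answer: 3*sqrt(281342) ≈ 1591.3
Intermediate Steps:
D(x) = 1111
sqrt((1825933 - D(C(r))) + (94*(-171))*(-44)) = sqrt((1825933 - 1*1111) + (94*(-171))*(-44)) = sqrt((1825933 - 1111) - 16074*(-44)) = sqrt(1824822 + 707256) = sqrt(2532078) = 3*sqrt(281342)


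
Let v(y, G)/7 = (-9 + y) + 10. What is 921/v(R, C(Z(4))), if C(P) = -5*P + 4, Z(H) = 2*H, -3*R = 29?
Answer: -2763/182 ≈ -15.181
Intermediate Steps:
R = -29/3 (R = -⅓*29 = -29/3 ≈ -9.6667)
C(P) = 4 - 5*P
v(y, G) = 7 + 7*y (v(y, G) = 7*((-9 + y) + 10) = 7*(1 + y) = 7 + 7*y)
921/v(R, C(Z(4))) = 921/(7 + 7*(-29/3)) = 921/(7 - 203/3) = 921/(-182/3) = 921*(-3/182) = -2763/182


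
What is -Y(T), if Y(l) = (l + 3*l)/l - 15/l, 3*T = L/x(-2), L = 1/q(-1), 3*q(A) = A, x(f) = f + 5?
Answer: -49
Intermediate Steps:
x(f) = 5 + f
q(A) = A/3
L = -3 (L = 1/((⅓)*(-1)) = 1/(-⅓) = -3)
T = -⅓ (T = (-3/(5 - 2))/3 = (-3/3)/3 = (-3*⅓)/3 = (⅓)*(-1) = -⅓ ≈ -0.33333)
Y(l) = 4 - 15/l (Y(l) = (4*l)/l - 15/l = 4 - 15/l)
-Y(T) = -(4 - 15/(-⅓)) = -(4 - 15*(-3)) = -(4 + 45) = -1*49 = -49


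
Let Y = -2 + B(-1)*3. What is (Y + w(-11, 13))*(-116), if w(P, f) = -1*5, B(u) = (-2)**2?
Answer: -580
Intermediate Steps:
B(u) = 4
w(P, f) = -5
Y = 10 (Y = -2 + 4*3 = -2 + 12 = 10)
(Y + w(-11, 13))*(-116) = (10 - 5)*(-116) = 5*(-116) = -580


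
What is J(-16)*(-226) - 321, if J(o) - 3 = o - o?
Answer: -999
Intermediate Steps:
J(o) = 3 (J(o) = 3 + (o - o) = 3 + 0 = 3)
J(-16)*(-226) - 321 = 3*(-226) - 321 = -678 - 321 = -999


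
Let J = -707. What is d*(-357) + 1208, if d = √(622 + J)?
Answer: 1208 - 357*I*√85 ≈ 1208.0 - 3291.4*I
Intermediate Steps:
d = I*√85 (d = √(622 - 707) = √(-85) = I*√85 ≈ 9.2195*I)
d*(-357) + 1208 = (I*√85)*(-357) + 1208 = -357*I*√85 + 1208 = 1208 - 357*I*√85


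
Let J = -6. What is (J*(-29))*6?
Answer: 1044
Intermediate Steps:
(J*(-29))*6 = -6*(-29)*6 = 174*6 = 1044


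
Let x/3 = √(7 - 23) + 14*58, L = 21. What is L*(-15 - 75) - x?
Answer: -4326 - 12*I ≈ -4326.0 - 12.0*I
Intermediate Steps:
x = 2436 + 12*I (x = 3*(√(7 - 23) + 14*58) = 3*(√(-16) + 812) = 3*(4*I + 812) = 3*(812 + 4*I) = 2436 + 12*I ≈ 2436.0 + 12.0*I)
L*(-15 - 75) - x = 21*(-15 - 75) - (2436 + 12*I) = 21*(-90) + (-2436 - 12*I) = -1890 + (-2436 - 12*I) = -4326 - 12*I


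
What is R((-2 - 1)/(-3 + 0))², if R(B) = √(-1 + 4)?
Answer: 3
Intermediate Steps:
R(B) = √3
R((-2 - 1)/(-3 + 0))² = (√3)² = 3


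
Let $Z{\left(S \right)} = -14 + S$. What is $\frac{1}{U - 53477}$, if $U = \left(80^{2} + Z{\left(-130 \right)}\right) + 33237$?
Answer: $- \frac{1}{13984} \approx -7.151 \cdot 10^{-5}$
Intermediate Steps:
$U = 39493$ ($U = \left(80^{2} - 144\right) + 33237 = \left(6400 - 144\right) + 33237 = 6256 + 33237 = 39493$)
$\frac{1}{U - 53477} = \frac{1}{39493 - 53477} = \frac{1}{-13984} = - \frac{1}{13984}$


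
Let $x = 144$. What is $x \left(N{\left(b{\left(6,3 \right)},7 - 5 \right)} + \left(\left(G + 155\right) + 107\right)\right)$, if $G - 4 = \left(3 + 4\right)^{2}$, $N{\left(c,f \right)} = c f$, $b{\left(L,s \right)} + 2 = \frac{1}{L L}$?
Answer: $44792$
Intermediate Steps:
$b{\left(L,s \right)} = -2 + \frac{1}{L^{2}}$ ($b{\left(L,s \right)} = -2 + \frac{1}{L L} = -2 + \frac{1}{L^{2}}$)
$G = 53$ ($G = 4 + \left(3 + 4\right)^{2} = 4 + 7^{2} = 4 + 49 = 53$)
$x \left(N{\left(b{\left(6,3 \right)},7 - 5 \right)} + \left(\left(G + 155\right) + 107\right)\right) = 144 \left(\left(-2 + \frac{1}{36}\right) \left(7 - 5\right) + \left(\left(53 + 155\right) + 107\right)\right) = 144 \left(\left(-2 + \frac{1}{36}\right) 2 + \left(208 + 107\right)\right) = 144 \left(\left(- \frac{71}{36}\right) 2 + 315\right) = 144 \left(- \frac{71}{18} + 315\right) = 144 \cdot \frac{5599}{18} = 44792$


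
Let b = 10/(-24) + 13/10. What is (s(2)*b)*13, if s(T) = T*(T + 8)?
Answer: 689/3 ≈ 229.67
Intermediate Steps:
b = 53/60 (b = 10*(-1/24) + 13*(⅒) = -5/12 + 13/10 = 53/60 ≈ 0.88333)
s(T) = T*(8 + T)
(s(2)*b)*13 = ((2*(8 + 2))*(53/60))*13 = ((2*10)*(53/60))*13 = (20*(53/60))*13 = (53/3)*13 = 689/3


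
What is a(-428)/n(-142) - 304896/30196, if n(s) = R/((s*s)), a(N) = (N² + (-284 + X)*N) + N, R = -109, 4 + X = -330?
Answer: -68081047089776/822841 ≈ -8.2739e+7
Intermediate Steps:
X = -334 (X = -4 - 330 = -334)
a(N) = N² - 617*N (a(N) = (N² + (-284 - 334)*N) + N = (N² - 618*N) + N = N² - 617*N)
n(s) = -109/s²
a(-428)/n(-142) - 304896/30196 = (-428*(-617 - 428))/((-109/(-142)²)) - 304896/30196 = (-428*(-1045))/((-109*1/20164)) - 304896*1/30196 = 447260/(-109/20164) - 76224/7549 = 447260*(-20164/109) - 76224/7549 = -9018550640/109 - 76224/7549 = -68081047089776/822841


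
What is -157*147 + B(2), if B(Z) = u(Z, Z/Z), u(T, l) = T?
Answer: -23077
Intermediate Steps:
B(Z) = Z
-157*147 + B(2) = -157*147 + 2 = -23079 + 2 = -23077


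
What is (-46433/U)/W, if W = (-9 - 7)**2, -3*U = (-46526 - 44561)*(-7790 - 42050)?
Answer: 139299/1162182676480 ≈ 1.1986e-7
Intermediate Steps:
U = -4539776080/3 (U = -(-46526 - 44561)*(-7790 - 42050)/3 = -(-91087)*(-49840)/3 = -1/3*4539776080 = -4539776080/3 ≈ -1.5133e+9)
W = 256 (W = (-16)**2 = 256)
(-46433/U)/W = -46433/(-4539776080/3)/256 = -46433*(-3/4539776080)*(1/256) = (139299/4539776080)*(1/256) = 139299/1162182676480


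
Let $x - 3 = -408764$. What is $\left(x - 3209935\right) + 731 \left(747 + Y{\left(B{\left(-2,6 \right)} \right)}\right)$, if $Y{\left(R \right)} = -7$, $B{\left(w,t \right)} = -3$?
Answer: $-3077756$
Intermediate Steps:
$x = -408761$ ($x = 3 - 408764 = -408761$)
$\left(x - 3209935\right) + 731 \left(747 + Y{\left(B{\left(-2,6 \right)} \right)}\right) = \left(-408761 - 3209935\right) + 731 \left(747 - 7\right) = -3618696 + 731 \cdot 740 = -3618696 + 540940 = -3077756$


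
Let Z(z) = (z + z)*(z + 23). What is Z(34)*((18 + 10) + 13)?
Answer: 158916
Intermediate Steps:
Z(z) = 2*z*(23 + z) (Z(z) = (2*z)*(23 + z) = 2*z*(23 + z))
Z(34)*((18 + 10) + 13) = (2*34*(23 + 34))*((18 + 10) + 13) = (2*34*57)*(28 + 13) = 3876*41 = 158916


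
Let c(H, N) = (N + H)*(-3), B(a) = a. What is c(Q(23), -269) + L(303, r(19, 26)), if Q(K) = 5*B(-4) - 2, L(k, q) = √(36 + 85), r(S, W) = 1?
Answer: 884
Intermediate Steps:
L(k, q) = 11 (L(k, q) = √121 = 11)
Q(K) = -22 (Q(K) = 5*(-4) - 2 = -20 - 2 = -22)
c(H, N) = -3*H - 3*N (c(H, N) = (H + N)*(-3) = -3*H - 3*N)
c(Q(23), -269) + L(303, r(19, 26)) = (-3*(-22) - 3*(-269)) + 11 = (66 + 807) + 11 = 873 + 11 = 884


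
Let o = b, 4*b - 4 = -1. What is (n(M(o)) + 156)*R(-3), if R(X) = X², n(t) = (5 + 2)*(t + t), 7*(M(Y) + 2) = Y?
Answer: 2331/2 ≈ 1165.5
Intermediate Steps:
b = ¾ (b = 1 + (¼)*(-1) = 1 - ¼ = ¾ ≈ 0.75000)
o = ¾ ≈ 0.75000
M(Y) = -2 + Y/7
n(t) = 14*t (n(t) = 7*(2*t) = 14*t)
(n(M(o)) + 156)*R(-3) = (14*(-2 + (⅐)*(¾)) + 156)*(-3)² = (14*(-2 + 3/28) + 156)*9 = (14*(-53/28) + 156)*9 = (-53/2 + 156)*9 = (259/2)*9 = 2331/2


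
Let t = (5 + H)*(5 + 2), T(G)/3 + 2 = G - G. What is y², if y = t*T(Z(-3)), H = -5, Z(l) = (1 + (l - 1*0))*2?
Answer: 0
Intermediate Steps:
Z(l) = 2 + 2*l (Z(l) = (1 + (l + 0))*2 = (1 + l)*2 = 2 + 2*l)
T(G) = -6 (T(G) = -6 + 3*(G - G) = -6 + 3*0 = -6 + 0 = -6)
t = 0 (t = (5 - 5)*(5 + 2) = 0*7 = 0)
y = 0 (y = 0*(-6) = 0)
y² = 0² = 0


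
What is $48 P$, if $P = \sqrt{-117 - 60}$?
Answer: $48 i \sqrt{177} \approx 638.6 i$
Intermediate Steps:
$P = i \sqrt{177}$ ($P = \sqrt{-177} = i \sqrt{177} \approx 13.304 i$)
$48 P = 48 i \sqrt{177}$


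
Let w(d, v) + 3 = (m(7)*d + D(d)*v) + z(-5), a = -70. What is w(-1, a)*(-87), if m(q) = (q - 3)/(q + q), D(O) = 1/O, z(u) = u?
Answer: -37584/7 ≈ -5369.1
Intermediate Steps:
m(q) = (-3 + q)/(2*q) (m(q) = (-3 + q)/((2*q)) = (-3 + q)*(1/(2*q)) = (-3 + q)/(2*q))
w(d, v) = -8 + 2*d/7 + v/d (w(d, v) = -3 + ((((1/2)*(-3 + 7)/7)*d + v/d) - 5) = -3 + ((((1/2)*(1/7)*4)*d + v/d) - 5) = -3 + ((2*d/7 + v/d) - 5) = -3 + (-5 + 2*d/7 + v/d) = -8 + 2*d/7 + v/d)
w(-1, a)*(-87) = (-8 + (2/7)*(-1) - 70/(-1))*(-87) = (-8 - 2/7 - 70*(-1))*(-87) = (-8 - 2/7 + 70)*(-87) = (432/7)*(-87) = -37584/7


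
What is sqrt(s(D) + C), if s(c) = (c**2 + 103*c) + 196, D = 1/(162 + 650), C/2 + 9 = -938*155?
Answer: I*sqrt(191606601451)/812 ≈ 539.08*I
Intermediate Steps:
C = -290798 (C = -18 + 2*(-938*155) = -18 + 2*(-145390) = -18 - 290780 = -290798)
D = 1/812 ≈ 0.0012315
s(c) = 196 + c**2 + 103*c
sqrt(s(D) + C) = sqrt((196 + (1/812)**2 + 103*(1/812)) - 290798) = sqrt((196 + 1/659344 + 103/812) - 290798) = sqrt(129315061/659344 - 290798) = sqrt(-191606601451/659344) = I*sqrt(191606601451)/812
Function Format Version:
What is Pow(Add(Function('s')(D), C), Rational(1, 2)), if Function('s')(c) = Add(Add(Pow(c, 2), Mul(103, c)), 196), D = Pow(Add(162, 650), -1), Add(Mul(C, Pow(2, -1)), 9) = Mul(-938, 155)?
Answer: Mul(Rational(1, 812), I, Pow(191606601451, Rational(1, 2))) ≈ Mul(539.08, I)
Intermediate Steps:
C = -290798 (C = Add(-18, Mul(2, Mul(-938, 155))) = Add(-18, Mul(2, -145390)) = Add(-18, -290780) = -290798)
D = Rational(1, 812) (D = Pow(812, -1) = Rational(1, 812) ≈ 0.0012315)
Function('s')(c) = Add(196, Pow(c, 2), Mul(103, c))
Pow(Add(Function('s')(D), C), Rational(1, 2)) = Pow(Add(Add(196, Pow(Rational(1, 812), 2), Mul(103, Rational(1, 812))), -290798), Rational(1, 2)) = Pow(Add(Add(196, Rational(1, 659344), Rational(103, 812)), -290798), Rational(1, 2)) = Pow(Add(Rational(129315061, 659344), -290798), Rational(1, 2)) = Pow(Rational(-191606601451, 659344), Rational(1, 2)) = Mul(Rational(1, 812), I, Pow(191606601451, Rational(1, 2)))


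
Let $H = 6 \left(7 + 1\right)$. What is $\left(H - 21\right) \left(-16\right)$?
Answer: $-432$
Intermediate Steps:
$H = 48$ ($H = 6 \cdot 8 = 48$)
$\left(H - 21\right) \left(-16\right) = \left(48 - 21\right) \left(-16\right) = 27 \left(-16\right) = -432$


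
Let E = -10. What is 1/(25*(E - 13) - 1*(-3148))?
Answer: 1/2573 ≈ 0.00038865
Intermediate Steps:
1/(25*(E - 13) - 1*(-3148)) = 1/(25*(-10 - 13) - 1*(-3148)) = 1/(25*(-23) + 3148) = 1/(-575 + 3148) = 1/2573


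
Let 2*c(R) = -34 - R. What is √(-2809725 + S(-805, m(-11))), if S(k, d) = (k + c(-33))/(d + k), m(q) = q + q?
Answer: I*√7686606973506/1654 ≈ 1676.2*I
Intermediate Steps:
m(q) = 2*q
c(R) = -17 - R/2 (c(R) = (-34 - R)/2 = -17 - R/2)
S(k, d) = (-½ + k)/(d + k) (S(k, d) = (k + (-17 - ½*(-33)))/(d + k) = (k + (-17 + 33/2))/(d + k) = (k - ½)/(d + k) = (-½ + k)/(d + k))
√(-2809725 + S(-805, m(-11))) = √(-2809725 + (-½ - 805)/(2*(-11) - 805)) = √(-2809725 - 1611/2/(-22 - 805)) = √(-2809725 - 1611/2/(-827)) = √(-2809725 - 1/827*(-1611/2)) = √(-2809725 + 1611/1654) = √(-4647283539/1654) = I*√7686606973506/1654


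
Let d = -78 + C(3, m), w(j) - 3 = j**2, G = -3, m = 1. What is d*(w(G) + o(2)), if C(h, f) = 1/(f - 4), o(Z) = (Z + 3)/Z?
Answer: -6815/6 ≈ -1135.8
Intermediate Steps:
o(Z) = (3 + Z)/Z
C(h, f) = 1/(-4 + f)
w(j) = 3 + j**2
d = -235/3 (d = -78 + 1/(-4 + 1) = -78 + 1/(-3) = -78 - 1/3 = -235/3 ≈ -78.333)
d*(w(G) + o(2)) = -235*((3 + (-3)**2) + (3 + 2)/2)/3 = -235*((3 + 9) + (1/2)*5)/3 = -235*(12 + 5/2)/3 = -235/3*29/2 = -6815/6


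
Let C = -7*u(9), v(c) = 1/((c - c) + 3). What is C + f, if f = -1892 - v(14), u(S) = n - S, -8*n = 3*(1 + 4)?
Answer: -43589/24 ≈ -1816.2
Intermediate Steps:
n = -15/8 (n = -3*(1 + 4)/8 = -3*5/8 = -⅛*15 = -15/8 ≈ -1.8750)
u(S) = -15/8 - S
v(c) = ⅓ (v(c) = 1/(0 + 3) = 1/3 = ⅓)
C = 609/8 (C = -7*(-15/8 - 1*9) = -7*(-15/8 - 9) = -7*(-87/8) = 609/8 ≈ 76.125)
f = -5677/3 (f = -1892 - 1*⅓ = -1892 - ⅓ = -5677/3 ≈ -1892.3)
C + f = 609/8 - 5677/3 = -43589/24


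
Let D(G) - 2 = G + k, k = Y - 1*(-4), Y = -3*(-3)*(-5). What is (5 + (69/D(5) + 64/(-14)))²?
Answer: 145161/56644 ≈ 2.5627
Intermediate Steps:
Y = -45 (Y = 9*(-5) = -45)
k = -41 (k = -45 - 1*(-4) = -45 + 4 = -41)
D(G) = -39 + G (D(G) = 2 + (G - 41) = 2 + (-41 + G) = -39 + G)
(5 + (69/D(5) + 64/(-14)))² = (5 + (69/(-39 + 5) + 64/(-14)))² = (5 + (69/(-34) + 64*(-1/14)))² = (5 + (69*(-1/34) - 32/7))² = (5 + (-69/34 - 32/7))² = (5 - 1571/238)² = (-381/238)² = 145161/56644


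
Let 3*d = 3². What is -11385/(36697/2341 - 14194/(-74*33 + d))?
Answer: -5909538465/11157467 ≈ -529.65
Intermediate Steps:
d = 3 (d = (⅓)*3² = (⅓)*9 = 3)
-11385/(36697/2341 - 14194/(-74*33 + d)) = -11385/(36697/2341 - 14194/(-74*33 + 3)) = -11385/(36697*(1/2341) - 14194/(-2442 + 3)) = -11385/(36697/2341 - 14194/(-2439)) = -11385/(36697/2341 - 14194*(-1/2439)) = -11385/(36697/2341 + 14194/2439) = -11385/122732137/5709699 = -11385*5709699/122732137 = -5909538465/11157467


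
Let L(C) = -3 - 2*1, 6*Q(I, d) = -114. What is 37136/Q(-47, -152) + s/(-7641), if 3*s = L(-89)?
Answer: -851268433/435537 ≈ -1954.5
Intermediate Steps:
Q(I, d) = -19 (Q(I, d) = (1/6)*(-114) = -19)
L(C) = -5 (L(C) = -3 - 2 = -5)
s = -5/3 (s = (1/3)*(-5) = -5/3 ≈ -1.6667)
37136/Q(-47, -152) + s/(-7641) = 37136/(-19) - 5/3/(-7641) = 37136*(-1/19) - 5/3*(-1/7641) = -37136/19 + 5/22923 = -851268433/435537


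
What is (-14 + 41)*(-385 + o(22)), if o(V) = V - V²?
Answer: -22869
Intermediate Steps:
(-14 + 41)*(-385 + o(22)) = (-14 + 41)*(-385 + 22*(1 - 1*22)) = 27*(-385 + 22*(1 - 22)) = 27*(-385 + 22*(-21)) = 27*(-385 - 462) = 27*(-847) = -22869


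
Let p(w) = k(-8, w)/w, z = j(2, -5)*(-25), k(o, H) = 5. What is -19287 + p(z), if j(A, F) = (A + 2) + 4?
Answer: -771481/40 ≈ -19287.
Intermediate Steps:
j(A, F) = 6 + A (j(A, F) = (2 + A) + 4 = 6 + A)
z = -200 (z = (6 + 2)*(-25) = 8*(-25) = -200)
p(w) = 5/w
-19287 + p(z) = -19287 + 5/(-200) = -19287 + 5*(-1/200) = -19287 - 1/40 = -771481/40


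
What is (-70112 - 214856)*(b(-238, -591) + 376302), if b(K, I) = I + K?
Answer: -106997789864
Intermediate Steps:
(-70112 - 214856)*(b(-238, -591) + 376302) = (-70112 - 214856)*((-591 - 238) + 376302) = -284968*(-829 + 376302) = -284968*375473 = -106997789864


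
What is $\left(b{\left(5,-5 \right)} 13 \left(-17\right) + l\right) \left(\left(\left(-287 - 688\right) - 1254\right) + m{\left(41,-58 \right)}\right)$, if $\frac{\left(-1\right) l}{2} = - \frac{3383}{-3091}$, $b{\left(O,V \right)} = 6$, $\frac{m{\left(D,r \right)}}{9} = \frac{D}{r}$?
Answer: $\frac{266136682116}{89639} \approx 2.969 \cdot 10^{6}$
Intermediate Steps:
$m{\left(D,r \right)} = \frac{9 D}{r}$ ($m{\left(D,r \right)} = 9 \frac{D}{r} = \frac{9 D}{r}$)
$l = - \frac{6766}{3091}$ ($l = - 2 \left(- \frac{3383}{-3091}\right) = - 2 \left(\left(-3383\right) \left(- \frac{1}{3091}\right)\right) = \left(-2\right) \frac{3383}{3091} = - \frac{6766}{3091} \approx -2.1889$)
$\left(b{\left(5,-5 \right)} 13 \left(-17\right) + l\right) \left(\left(\left(-287 - 688\right) - 1254\right) + m{\left(41,-58 \right)}\right) = \left(6 \cdot 13 \left(-17\right) - \frac{6766}{3091}\right) \left(\left(\left(-287 - 688\right) - 1254\right) + 9 \cdot 41 \frac{1}{-58}\right) = \left(78 \left(-17\right) - \frac{6766}{3091}\right) \left(\left(-975 - 1254\right) + 9 \cdot 41 \left(- \frac{1}{58}\right)\right) = \left(-1326 - \frac{6766}{3091}\right) \left(-2229 - \frac{369}{58}\right) = \left(- \frac{4105432}{3091}\right) \left(- \frac{129651}{58}\right) = \frac{266136682116}{89639}$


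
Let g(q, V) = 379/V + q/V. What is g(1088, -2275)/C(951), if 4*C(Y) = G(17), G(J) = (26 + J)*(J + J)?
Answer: -2934/1663025 ≈ -0.0017643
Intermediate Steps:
G(J) = 2*J*(26 + J) (G(J) = (26 + J)*(2*J) = 2*J*(26 + J))
C(Y) = 731/2 (C(Y) = (2*17*(26 + 17))/4 = (2*17*43)/4 = (¼)*1462 = 731/2)
g(1088, -2275)/C(951) = ((379 + 1088)/(-2275))/(731/2) = -1/2275*1467*(2/731) = -1467/2275*2/731 = -2934/1663025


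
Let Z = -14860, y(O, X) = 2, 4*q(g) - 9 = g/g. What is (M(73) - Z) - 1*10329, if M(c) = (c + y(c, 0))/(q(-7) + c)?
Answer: 684331/151 ≈ 4532.0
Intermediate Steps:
q(g) = 5/2 (q(g) = 9/4 + (g/g)/4 = 9/4 + (¼)*1 = 9/4 + ¼ = 5/2)
M(c) = (2 + c)/(5/2 + c) (M(c) = (c + 2)/(5/2 + c) = (2 + c)/(5/2 + c))
(M(73) - Z) - 1*10329 = (2*(2 + 73)/(5 + 2*73) - 1*(-14860)) - 1*10329 = (2*75/(5 + 146) + 14860) - 10329 = (2*75/151 + 14860) - 10329 = (2*(1/151)*75 + 14860) - 10329 = (150/151 + 14860) - 10329 = 2244010/151 - 10329 = 684331/151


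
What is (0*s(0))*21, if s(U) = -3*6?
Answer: 0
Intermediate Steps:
s(U) = -18
(0*s(0))*21 = (0*(-18))*21 = 0*21 = 0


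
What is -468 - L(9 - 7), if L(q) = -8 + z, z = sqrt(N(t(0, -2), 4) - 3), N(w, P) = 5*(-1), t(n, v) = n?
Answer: -460 - 2*I*sqrt(2) ≈ -460.0 - 2.8284*I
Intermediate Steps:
N(w, P) = -5
z = 2*I*sqrt(2) (z = sqrt(-5 - 3) = sqrt(-8) = 2*I*sqrt(2) ≈ 2.8284*I)
L(q) = -8 + 2*I*sqrt(2)
-468 - L(9 - 7) = -468 - (-8 + 2*I*sqrt(2)) = -468 + (8 - 2*I*sqrt(2)) = -460 - 2*I*sqrt(2)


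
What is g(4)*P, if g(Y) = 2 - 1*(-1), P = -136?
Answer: -408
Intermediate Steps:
g(Y) = 3 (g(Y) = 2 + 1 = 3)
g(4)*P = 3*(-136) = -408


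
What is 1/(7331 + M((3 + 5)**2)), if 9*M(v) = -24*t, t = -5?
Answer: 3/22033 ≈ 0.00013616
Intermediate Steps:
M(v) = 40/3 (M(v) = (-24*(-5))/9 = (1/9)*120 = 40/3)
1/(7331 + M((3 + 5)**2)) = 1/(7331 + 40/3) = 1/(22033/3) = 3/22033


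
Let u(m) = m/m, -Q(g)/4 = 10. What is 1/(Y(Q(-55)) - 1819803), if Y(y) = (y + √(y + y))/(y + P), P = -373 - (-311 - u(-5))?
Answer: -18563806363/33782463158804049 + 404*I*√5/33782463158804049 ≈ -5.4951e-7 + 2.6741e-14*I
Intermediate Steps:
Q(g) = -40 (Q(g) = -4*10 = -40)
u(m) = 1
P = -61 (P = -373 - (-311 - 1*1) = -373 - (-311 - 1) = -373 - 1*(-312) = -373 + 312 = -61)
Y(y) = (y + √2*√y)/(-61 + y) (Y(y) = (y + √(y + y))/(y - 61) = (y + √(2*y))/(-61 + y) = (y + √2*√y)/(-61 + y))
1/(Y(Q(-55)) - 1819803) = 1/((-40 + √2*√(-40))/(-61 - 40) - 1819803) = 1/((-40 + √2*(2*I*√10))/(-101) - 1819803) = 1/(-(-40 + 4*I*√5)/101 - 1819803) = 1/((40/101 - 4*I*√5/101) - 1819803) = 1/(-183800063/101 - 4*I*√5/101)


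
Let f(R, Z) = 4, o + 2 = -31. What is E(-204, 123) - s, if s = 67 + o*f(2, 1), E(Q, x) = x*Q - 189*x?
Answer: -48274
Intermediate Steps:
o = -33 (o = -2 - 31 = -33)
E(Q, x) = -189*x + Q*x (E(Q, x) = Q*x - 189*x = -189*x + Q*x)
s = -65 (s = 67 - 33*4 = 67 - 132 = -65)
E(-204, 123) - s = 123*(-189 - 204) - 1*(-65) = 123*(-393) + 65 = -48339 + 65 = -48274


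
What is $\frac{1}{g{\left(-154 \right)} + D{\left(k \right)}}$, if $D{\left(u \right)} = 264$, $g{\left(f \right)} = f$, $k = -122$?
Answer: $\frac{1}{110} \approx 0.0090909$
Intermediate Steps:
$\frac{1}{g{\left(-154 \right)} + D{\left(k \right)}} = \frac{1}{-154 + 264} = \frac{1}{110}$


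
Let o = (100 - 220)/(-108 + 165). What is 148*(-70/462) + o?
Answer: -15380/627 ≈ -24.530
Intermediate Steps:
o = -40/19 (o = -120/57 = -120*1/57 = -40/19 ≈ -2.1053)
148*(-70/462) + o = 148*(-70/462) - 40/19 = 148*(-70*1/462) - 40/19 = 148*(-5/33) - 40/19 = -740/33 - 40/19 = -15380/627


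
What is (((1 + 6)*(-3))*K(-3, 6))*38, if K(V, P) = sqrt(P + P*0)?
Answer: -798*sqrt(6) ≈ -1954.7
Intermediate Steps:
K(V, P) = sqrt(P) (K(V, P) = sqrt(P + 0) = sqrt(P))
(((1 + 6)*(-3))*K(-3, 6))*38 = (((1 + 6)*(-3))*sqrt(6))*38 = ((7*(-3))*sqrt(6))*38 = -21*sqrt(6)*38 = -798*sqrt(6)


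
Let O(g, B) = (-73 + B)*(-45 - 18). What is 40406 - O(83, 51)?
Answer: 39020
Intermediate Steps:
O(g, B) = 4599 - 63*B (O(g, B) = (-73 + B)*(-63) = 4599 - 63*B)
40406 - O(83, 51) = 40406 - (4599 - 63*51) = 40406 - (4599 - 3213) = 40406 - 1*1386 = 40406 - 1386 = 39020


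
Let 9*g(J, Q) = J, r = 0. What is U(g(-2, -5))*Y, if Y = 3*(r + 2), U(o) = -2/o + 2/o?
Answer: 0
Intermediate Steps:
g(J, Q) = J/9
U(o) = 0
Y = 6 (Y = 3*(0 + 2) = 3*2 = 6)
U(g(-2, -5))*Y = 0*6 = 0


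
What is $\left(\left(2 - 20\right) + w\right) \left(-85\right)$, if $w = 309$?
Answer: $-24735$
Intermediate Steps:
$\left(\left(2 - 20\right) + w\right) \left(-85\right) = \left(\left(2 - 20\right) + 309\right) \left(-85\right) = \left(-18 + 309\right) \left(-85\right) = 291 \left(-85\right) = -24735$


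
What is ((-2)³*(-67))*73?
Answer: 39128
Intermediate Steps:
((-2)³*(-67))*73 = -8*(-67)*73 = 536*73 = 39128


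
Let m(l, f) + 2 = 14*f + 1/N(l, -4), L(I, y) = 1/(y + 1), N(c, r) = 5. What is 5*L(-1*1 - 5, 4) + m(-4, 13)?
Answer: 906/5 ≈ 181.20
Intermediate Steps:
L(I, y) = 1/(1 + y)
m(l, f) = -9/5 + 14*f (m(l, f) = -2 + (14*f + 1/5) = -2 + (14*f + ⅕) = -2 + (⅕ + 14*f) = -9/5 + 14*f)
5*L(-1*1 - 5, 4) + m(-4, 13) = 5/(1 + 4) + (-9/5 + 14*13) = 5/5 + (-9/5 + 182) = 5*(⅕) + 901/5 = 1 + 901/5 = 906/5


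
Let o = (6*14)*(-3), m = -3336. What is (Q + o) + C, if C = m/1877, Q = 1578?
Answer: 2485566/1877 ≈ 1324.2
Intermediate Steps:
o = -252 (o = 84*(-3) = -252)
C = -3336/1877 ≈ -1.7773
(Q + o) + C = (1578 - 252) - 3336/1877 = 1326 - 3336/1877 = 2485566/1877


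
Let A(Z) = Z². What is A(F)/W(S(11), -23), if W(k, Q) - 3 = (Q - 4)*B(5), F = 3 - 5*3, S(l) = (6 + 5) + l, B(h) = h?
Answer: -12/11 ≈ -1.0909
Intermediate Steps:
S(l) = 11 + l
F = -12 (F = 3 - 15 = -12)
W(k, Q) = -17 + 5*Q (W(k, Q) = 3 + (Q - 4)*5 = 3 + (-4 + Q)*5 = 3 + (-20 + 5*Q) = -17 + 5*Q)
A(F)/W(S(11), -23) = (-12)²/(-17 + 5*(-23)) = 144/(-17 - 115) = 144/(-132) = 144*(-1/132) = -12/11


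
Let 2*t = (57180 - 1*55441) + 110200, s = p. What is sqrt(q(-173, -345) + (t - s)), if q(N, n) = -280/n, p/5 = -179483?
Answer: sqrt(18156269874)/138 ≈ 976.41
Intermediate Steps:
p = -897415 (p = 5*(-179483) = -897415)
s = -897415
t = 111939/2 (t = ((57180 - 1*55441) + 110200)/2 = ((57180 - 55441) + 110200)/2 = (1739 + 110200)/2 = (1/2)*111939 = 111939/2 ≈ 55970.)
sqrt(q(-173, -345) + (t - s)) = sqrt(-280/(-345) + (111939/2 - 1*(-897415))) = sqrt(-280*(-1/345) + (111939/2 + 897415)) = sqrt(56/69 + 1906769/2) = sqrt(131567173/138) = sqrt(18156269874)/138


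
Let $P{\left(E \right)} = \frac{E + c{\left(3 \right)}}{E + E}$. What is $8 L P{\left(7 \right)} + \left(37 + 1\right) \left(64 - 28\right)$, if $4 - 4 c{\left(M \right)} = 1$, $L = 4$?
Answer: $\frac{9700}{7} \approx 1385.7$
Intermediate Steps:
$c{\left(M \right)} = \frac{3}{4}$ ($c{\left(M \right)} = 1 - \frac{1}{4} = \frac{3}{4}$)
$P{\left(E \right)} = \frac{\frac{3}{4} + E}{2 E}$ ($P{\left(E \right)} = \frac{E + \frac{3}{4}}{E + E} = \frac{\frac{3}{4} + E}{2 E}$)
$8 L P{\left(7 \right)} + \left(37 + 1\right) \left(64 - 28\right) = 8 \cdot 4 \frac{3 + 4 \cdot 7}{8 \cdot 7} + \left(37 + 1\right) \left(64 - 28\right) = 32 \cdot \frac{1}{8} \cdot \frac{1}{7} \left(3 + 28\right) + 38 \cdot 36 = 32 \cdot \frac{1}{8} \cdot \frac{1}{7} \cdot 31 + 1368 = 32 \cdot \frac{31}{56} + 1368 = \frac{124}{7} + 1368 = \frac{9700}{7}$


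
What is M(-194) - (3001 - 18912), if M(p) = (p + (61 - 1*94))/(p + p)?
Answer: 6173695/388 ≈ 15912.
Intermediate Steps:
M(p) = (-33 + p)/(2*p) (M(p) = (p + (61 - 94))/((2*p)) = (p - 33)*(1/(2*p)) = (-33 + p)*(1/(2*p)) = (-33 + p)/(2*p))
M(-194) - (3001 - 18912) = (½)*(-33 - 194)/(-194) - (3001 - 18912) = (½)*(-1/194)*(-227) - 1*(-15911) = 227/388 + 15911 = 6173695/388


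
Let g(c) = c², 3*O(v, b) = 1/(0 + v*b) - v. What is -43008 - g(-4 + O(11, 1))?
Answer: -5211024/121 ≈ -43066.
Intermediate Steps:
O(v, b) = -v/3 + 1/(3*b*v) (O(v, b) = (1/(0 + v*b) - v)/3 = (1/(0 + b*v) - v)/3 = (1/(b*v) - v)/3 = (-v + 1/(b*v))/3 = -v/3 + 1/(3*b*v))
-43008 - g(-4 + O(11, 1)) = -43008 - (-4 + (-⅓*11 + (⅓)/(1*11)))² = -43008 - (-4 + (-11/3 + (⅓)*1*(1/11)))² = -43008 - (-4 + (-11/3 + 1/33))² = -43008 - (-4 - 40/11)² = -43008 - (-84/11)² = -43008 - 1*7056/121 = -43008 - 7056/121 = -5211024/121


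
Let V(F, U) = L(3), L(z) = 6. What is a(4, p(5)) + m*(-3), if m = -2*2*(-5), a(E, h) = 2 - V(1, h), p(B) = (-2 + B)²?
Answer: -64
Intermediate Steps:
V(F, U) = 6
a(E, h) = -4 (a(E, h) = 2 - 1*6 = 2 - 6 = -4)
m = 20 (m = -4*(-5) = 20)
a(4, p(5)) + m*(-3) = -4 + 20*(-3) = -4 - 60 = -64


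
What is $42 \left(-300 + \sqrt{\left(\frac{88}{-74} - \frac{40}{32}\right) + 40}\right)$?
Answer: $-12600 + \frac{21 \sqrt{205683}}{37} \approx -12343.0$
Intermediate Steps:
$42 \left(-300 + \sqrt{\left(\frac{88}{-74} - \frac{40}{32}\right) + 40}\right) = 42 \left(-300 + \sqrt{\left(88 \left(- \frac{1}{74}\right) - \frac{5}{4}\right) + 40}\right) = 42 \left(-300 + \sqrt{\left(- \frac{44}{37} - \frac{5}{4}\right) + 40}\right) = 42 \left(-300 + \sqrt{- \frac{361}{148} + 40}\right) = 42 \left(-300 + \sqrt{\frac{5559}{148}}\right) = 42 \left(-300 + \frac{\sqrt{205683}}{74}\right) = -12600 + \frac{21 \sqrt{205683}}{37}$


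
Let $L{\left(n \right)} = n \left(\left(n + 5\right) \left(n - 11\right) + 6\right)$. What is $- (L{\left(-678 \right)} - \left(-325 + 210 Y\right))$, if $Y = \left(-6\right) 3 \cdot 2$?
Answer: $314382749$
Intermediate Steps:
$Y = -36$ ($Y = \left(-18\right) 2 = -36$)
$L{\left(n \right)} = n \left(6 + \left(-11 + n\right) \left(5 + n\right)\right)$ ($L{\left(n \right)} = n \left(\left(5 + n\right) \left(-11 + n\right) + 6\right) = n \left(\left(-11 + n\right) \left(5 + n\right) + 6\right) = n \left(6 + \left(-11 + n\right) \left(5 + n\right)\right)$)
$- (L{\left(-678 \right)} - \left(-325 + 210 Y\right)) = - (- 678 \left(-49 + \left(-678\right)^{2} - -4068\right) + \left(325 - -7560\right)) = - (- 678 \left(-49 + 459684 + 4068\right) + \left(325 + 7560\right)) = - (\left(-678\right) 463703 + 7885) = - (-314390634 + 7885) = \left(-1\right) \left(-314382749\right) = 314382749$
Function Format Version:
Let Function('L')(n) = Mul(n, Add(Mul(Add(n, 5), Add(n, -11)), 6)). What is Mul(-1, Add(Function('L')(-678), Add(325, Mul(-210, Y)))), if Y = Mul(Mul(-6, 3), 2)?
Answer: 314382749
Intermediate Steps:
Y = -36 (Y = Mul(-18, 2) = -36)
Function('L')(n) = Mul(n, Add(6, Mul(Add(-11, n), Add(5, n)))) (Function('L')(n) = Mul(n, Add(Mul(Add(5, n), Add(-11, n)), 6)) = Mul(n, Add(Mul(Add(-11, n), Add(5, n)), 6)) = Mul(n, Add(6, Mul(Add(-11, n), Add(5, n)))))
Mul(-1, Add(Function('L')(-678), Add(325, Mul(-210, Y)))) = Mul(-1, Add(Mul(-678, Add(-49, Pow(-678, 2), Mul(-6, -678))), Add(325, Mul(-210, -36)))) = Mul(-1, Add(Mul(-678, Add(-49, 459684, 4068)), Add(325, 7560))) = Mul(-1, Add(Mul(-678, 463703), 7885)) = Mul(-1, Add(-314390634, 7885)) = Mul(-1, -314382749) = 314382749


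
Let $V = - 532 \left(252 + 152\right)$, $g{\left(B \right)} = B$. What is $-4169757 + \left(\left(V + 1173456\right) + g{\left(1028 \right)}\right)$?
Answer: $-3210201$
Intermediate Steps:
$V = -214928$ ($V = \left(-532\right) 404 = -214928$)
$-4169757 + \left(\left(V + 1173456\right) + g{\left(1028 \right)}\right) = -4169757 + \left(\left(-214928 + 1173456\right) + 1028\right) = -4169757 + \left(958528 + 1028\right) = -4169757 + 959556 = -3210201$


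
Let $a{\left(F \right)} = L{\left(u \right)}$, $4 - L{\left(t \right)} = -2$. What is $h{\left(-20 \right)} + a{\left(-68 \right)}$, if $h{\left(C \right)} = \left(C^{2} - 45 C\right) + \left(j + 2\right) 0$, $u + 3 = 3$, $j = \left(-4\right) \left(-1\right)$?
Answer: $1306$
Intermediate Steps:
$j = 4$
$u = 0$ ($u = -3 + 3 = 0$)
$L{\left(t \right)} = 6$ ($L{\left(t \right)} = 4 - -2 = 4 + 2 = 6$)
$h{\left(C \right)} = C^{2} - 45 C$ ($h{\left(C \right)} = \left(C^{2} - 45 C\right) + \left(4 + 2\right) 0 = \left(C^{2} - 45 C\right) + 6 \cdot 0 = \left(C^{2} - 45 C\right) + 0 = C^{2} - 45 C$)
$a{\left(F \right)} = 6$
$h{\left(-20 \right)} + a{\left(-68 \right)} = - 20 \left(-45 - 20\right) + 6 = \left(-20\right) \left(-65\right) + 6 = 1300 + 6 = 1306$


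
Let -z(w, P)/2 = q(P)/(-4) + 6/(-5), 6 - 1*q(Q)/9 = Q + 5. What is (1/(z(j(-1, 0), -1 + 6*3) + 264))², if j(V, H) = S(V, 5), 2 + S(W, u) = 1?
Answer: 25/944784 ≈ 2.6461e-5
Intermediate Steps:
S(W, u) = -1 (S(W, u) = -2 + 1 = -1)
q(Q) = 9 - 9*Q (q(Q) = 54 - 9*(Q + 5) = 54 - 9*(5 + Q) = 54 + (-45 - 9*Q) = 9 - 9*Q)
j(V, H) = -1
z(w, P) = 69/10 - 9*P/2 (z(w, P) = -2*((9 - 9*P)/(-4) + 6/(-5)) = -2*((9 - 9*P)*(-¼) + 6*(-⅕)) = -2*((-9/4 + 9*P/4) - 6/5) = -2*(-69/20 + 9*P/4) = 69/10 - 9*P/2)
(1/(z(j(-1, 0), -1 + 6*3) + 264))² = (1/((69/10 - 9*(-1 + 6*3)/2) + 264))² = (1/((69/10 - 9*(-1 + 18)/2) + 264))² = (1/((69/10 - 9/2*17) + 264))² = (1/((69/10 - 153/2) + 264))² = (1/(-348/5 + 264))² = (1/(972/5))² = (5/972)² = 25/944784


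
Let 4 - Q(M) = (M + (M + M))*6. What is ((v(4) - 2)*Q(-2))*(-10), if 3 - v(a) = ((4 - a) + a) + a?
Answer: 2800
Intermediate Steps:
Q(M) = 4 - 18*M (Q(M) = 4 - (M + (M + M))*6 = 4 - (M + 2*M)*6 = 4 - 3*M*6 = 4 - 18*M)
v(a) = -1 - a (v(a) = 3 - (((4 - a) + a) + a) = 3 - (4 + a) = 3 + (-4 - a) = -1 - a)
((v(4) - 2)*Q(-2))*(-10) = (((-1 - 1*4) - 2)*(4 - 18*(-2)))*(-10) = (((-1 - 4) - 2)*(4 + 36))*(-10) = ((-5 - 2)*40)*(-10) = -7*40*(-10) = -280*(-10) = 2800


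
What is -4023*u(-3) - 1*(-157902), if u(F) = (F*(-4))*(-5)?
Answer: 399282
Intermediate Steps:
u(F) = 20*F (u(F) = -4*F*(-5) = 20*F)
-4023*u(-3) - 1*(-157902) = -80460*(-3) - 1*(-157902) = -4023*(-60) + 157902 = 241380 + 157902 = 399282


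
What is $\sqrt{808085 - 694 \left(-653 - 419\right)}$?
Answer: $\sqrt{1552053} \approx 1245.8$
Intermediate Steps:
$\sqrt{808085 - 694 \left(-653 - 419\right)} = \sqrt{808085 - -743968} = \sqrt{808085 + 743968} = \sqrt{1552053}$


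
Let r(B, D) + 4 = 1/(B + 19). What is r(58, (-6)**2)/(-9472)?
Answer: 307/729344 ≈ 0.00042093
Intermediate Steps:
r(B, D) = -4 + 1/(19 + B) (r(B, D) = -4 + 1/(B + 19) = -4 + 1/(19 + B))
r(58, (-6)**2)/(-9472) = ((-75 - 4*58)/(19 + 58))/(-9472) = ((-75 - 232)/77)*(-1/9472) = ((1/77)*(-307))*(-1/9472) = -307/77*(-1/9472) = 307/729344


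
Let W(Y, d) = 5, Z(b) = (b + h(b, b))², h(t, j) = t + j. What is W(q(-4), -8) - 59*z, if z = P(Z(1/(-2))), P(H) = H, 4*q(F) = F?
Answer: -511/4 ≈ -127.75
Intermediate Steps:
h(t, j) = j + t
q(F) = F/4
Z(b) = 9*b² (Z(b) = (b + (b + b))² = (b + 2*b)² = (3*b)² = 9*b²)
z = 9/4 (z = 9*(1/(-2))² = 9*(1*(-½))² = 9*(-½)² = 9*(¼) = 9/4 ≈ 2.2500)
W(q(-4), -8) - 59*z = 5 - 59*9/4 = 5 - 531/4 = -511/4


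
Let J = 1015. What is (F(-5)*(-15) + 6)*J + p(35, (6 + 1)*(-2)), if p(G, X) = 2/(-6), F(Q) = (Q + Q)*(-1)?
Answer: -438481/3 ≈ -1.4616e+5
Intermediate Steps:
F(Q) = -2*Q (F(Q) = (2*Q)*(-1) = -2*Q)
p(G, X) = -⅓ (p(G, X) = 2*(-⅙) = -⅓)
(F(-5)*(-15) + 6)*J + p(35, (6 + 1)*(-2)) = (-2*(-5)*(-15) + 6)*1015 - ⅓ = (10*(-15) + 6)*1015 - ⅓ = (-150 + 6)*1015 - ⅓ = -144*1015 - ⅓ = -146160 - ⅓ = -438481/3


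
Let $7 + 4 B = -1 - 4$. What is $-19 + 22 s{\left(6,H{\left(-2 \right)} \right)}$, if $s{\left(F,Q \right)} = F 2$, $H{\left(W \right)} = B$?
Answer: $245$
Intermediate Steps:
$B = -3$ ($B = - \frac{7}{4} + \frac{-1 - 4}{4} = - \frac{7}{4} + \frac{1}{4} \left(-5\right) = - \frac{7}{4} - \frac{5}{4} = -3$)
$H{\left(W \right)} = -3$
$s{\left(F,Q \right)} = 2 F$
$-19 + 22 s{\left(6,H{\left(-2 \right)} \right)} = -19 + 22 \cdot 2 \cdot 6 = -19 + 22 \cdot 12 = -19 + 264 = 245$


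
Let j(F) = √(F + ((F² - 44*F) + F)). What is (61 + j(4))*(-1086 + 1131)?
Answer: 2745 + 90*I*√38 ≈ 2745.0 + 554.8*I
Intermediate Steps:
j(F) = √(F² - 42*F) (j(F) = √(F + (F² - 43*F)) = √(F² - 42*F))
(61 + j(4))*(-1086 + 1131) = (61 + √(4*(-42 + 4)))*(-1086 + 1131) = (61 + √(4*(-38)))*45 = (61 + √(-152))*45 = (61 + 2*I*√38)*45 = 2745 + 90*I*√38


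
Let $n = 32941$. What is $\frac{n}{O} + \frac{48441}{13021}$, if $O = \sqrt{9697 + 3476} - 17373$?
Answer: $\frac{2389389774581}{1309947131692} - \frac{32941 \sqrt{13173}}{301807956} \approx 1.8115$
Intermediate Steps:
$O = -17373 + \sqrt{13173}$ ($O = \sqrt{13173} - 17373 = -17373 + \sqrt{13173} \approx -17258.0$)
$\frac{n}{O} + \frac{48441}{13021} = \frac{32941}{-17373 + \sqrt{13173}} + \frac{48441}{13021} = \frac{48441}{13021} + \frac{32941}{-17373 + \sqrt{13173}}$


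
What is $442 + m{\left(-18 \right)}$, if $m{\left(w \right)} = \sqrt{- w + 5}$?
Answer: $442 + \sqrt{23} \approx 446.8$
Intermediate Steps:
$m{\left(w \right)} = \sqrt{5 - w}$
$442 + m{\left(-18 \right)} = 442 + \sqrt{5 - -18} = 442 + \sqrt{5 + 18} = 442 + \sqrt{23}$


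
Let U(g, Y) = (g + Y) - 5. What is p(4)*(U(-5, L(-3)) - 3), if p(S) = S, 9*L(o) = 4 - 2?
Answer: -460/9 ≈ -51.111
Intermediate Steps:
L(o) = 2/9 (L(o) = (4 - 2)/9 = (1/9)*2 = 2/9)
U(g, Y) = -5 + Y + g (U(g, Y) = (Y + g) - 5 = -5 + Y + g)
p(4)*(U(-5, L(-3)) - 3) = 4*((-5 + 2/9 - 5) - 3) = 4*(-88/9 - 3) = 4*(-115/9) = -460/9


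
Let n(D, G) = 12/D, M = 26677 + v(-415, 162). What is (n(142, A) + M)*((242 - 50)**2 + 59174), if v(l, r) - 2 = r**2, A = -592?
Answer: 360866530482/71 ≈ 5.0826e+9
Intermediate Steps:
v(l, r) = 2 + r**2
M = 52923 (M = 26677 + (2 + 162**2) = 26677 + (2 + 26244) = 26677 + 26246 = 52923)
n(D, G) = 12/D
(n(142, A) + M)*((242 - 50)**2 + 59174) = (12/142 + 52923)*((242 - 50)**2 + 59174) = (12*(1/142) + 52923)*(192**2 + 59174) = (6/71 + 52923)*(36864 + 59174) = (3757539/71)*96038 = 360866530482/71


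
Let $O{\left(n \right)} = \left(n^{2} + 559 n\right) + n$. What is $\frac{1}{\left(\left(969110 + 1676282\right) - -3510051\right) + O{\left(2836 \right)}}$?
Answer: $\frac{1}{15786499} \approx 6.3345 \cdot 10^{-8}$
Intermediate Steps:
$O{\left(n \right)} = n^{2} + 560 n$
$\frac{1}{\left(\left(969110 + 1676282\right) - -3510051\right) + O{\left(2836 \right)}} = \frac{1}{\left(\left(969110 + 1676282\right) - -3510051\right) + 2836 \left(560 + 2836\right)} = \frac{1}{\left(2645392 + 3510051\right) + 2836 \cdot 3396} = \frac{1}{6155443 + 9631056} = \frac{1}{15786499}$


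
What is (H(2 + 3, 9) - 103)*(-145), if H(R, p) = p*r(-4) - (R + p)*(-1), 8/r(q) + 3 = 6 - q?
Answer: 79895/7 ≈ 11414.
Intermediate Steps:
r(q) = 8/(3 - q) (r(q) = 8/(-3 + (6 - q)) = 8/(3 - q))
H(R, p) = R + 15*p/7 (H(R, p) = p*(-8/(-3 - 4)) - (R + p)*(-1) = p*(-8/(-7)) - (-R - p) = p*(-8*(-⅐)) + (R + p) = p*(8/7) + (R + p) = 8*p/7 + (R + p) = R + 15*p/7)
(H(2 + 3, 9) - 103)*(-145) = (((2 + 3) + (15/7)*9) - 103)*(-145) = ((5 + 135/7) - 103)*(-145) = (170/7 - 103)*(-145) = -551/7*(-145) = 79895/7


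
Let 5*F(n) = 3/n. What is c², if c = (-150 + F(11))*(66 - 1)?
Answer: 11494198521/121 ≈ 9.4993e+7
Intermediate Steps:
F(n) = 3/(5*n) (F(n) = (3/n)/5 = 3/(5*n))
c = -107211/11 (c = (-150 + (⅗)/11)*(66 - 1) = (-150 + (⅗)*(1/11))*65 = (-150 + 3/55)*65 = -8247/55*65 = -107211/11 ≈ -9746.5)
c² = (-107211/11)² = 11494198521/121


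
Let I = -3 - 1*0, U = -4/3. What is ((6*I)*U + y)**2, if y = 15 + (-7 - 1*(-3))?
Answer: 1225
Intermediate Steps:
y = 11 (y = 15 + (-7 + 3) = 15 - 4 = 11)
U = -4/3 (U = -4*1/3 = -4/3 ≈ -1.3333)
I = -3 (I = -3 + 0 = -3)
((6*I)*U + y)**2 = ((6*(-3))*(-4/3) + 11)**2 = (-18*(-4/3) + 11)**2 = (24 + 11)**2 = 35**2 = 1225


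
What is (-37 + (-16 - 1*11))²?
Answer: 4096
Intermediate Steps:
(-37 + (-16 - 1*11))² = (-37 + (-16 - 11))² = (-37 - 27)² = (-64)² = 4096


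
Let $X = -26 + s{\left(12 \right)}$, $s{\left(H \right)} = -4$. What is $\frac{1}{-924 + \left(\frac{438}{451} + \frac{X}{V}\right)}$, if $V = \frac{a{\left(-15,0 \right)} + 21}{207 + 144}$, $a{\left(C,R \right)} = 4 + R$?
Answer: $- \frac{2255}{3031236} \approx -0.00074392$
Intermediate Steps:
$V = \frac{25}{351}$ ($V = \frac{\left(4 + 0\right) + 21}{207 + 144} = \frac{4 + 21}{351} = 25 \cdot \frac{1}{351} = \frac{25}{351} \approx 0.071225$)
$X = -30$ ($X = -26 - 4 = -30$)
$\frac{1}{-924 + \left(\frac{438}{451} + \frac{X}{V}\right)} = \frac{1}{-924 + \left(\frac{438}{451} - \frac{30}{\frac{25}{351}}\right)} = \frac{1}{-924 + \left(438 \cdot \frac{1}{451} - \frac{2106}{5}\right)} = \frac{1}{-924 + \left(\frac{438}{451} - \frac{2106}{5}\right)} = \frac{1}{-924 - \frac{947616}{2255}} = \frac{1}{- \frac{3031236}{2255}} = - \frac{2255}{3031236}$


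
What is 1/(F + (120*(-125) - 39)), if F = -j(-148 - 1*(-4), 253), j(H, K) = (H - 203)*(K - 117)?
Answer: 1/32153 ≈ 3.1101e-5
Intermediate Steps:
j(H, K) = (-203 + H)*(-117 + K)
F = 47192 (F = -(23751 - 203*253 - 117*(-148 - 1*(-4)) + (-148 - 1*(-4))*253) = -(23751 - 51359 - 117*(-148 + 4) + (-148 + 4)*253) = -(23751 - 51359 - 117*(-144) - 144*253) = -(23751 - 51359 + 16848 - 36432) = -1*(-47192) = 47192)
1/(F + (120*(-125) - 39)) = 1/(47192 + (120*(-125) - 39)) = 1/(47192 + (-15000 - 39)) = 1/(47192 - 15039) = 1/32153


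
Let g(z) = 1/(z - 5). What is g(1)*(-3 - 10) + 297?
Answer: 1201/4 ≈ 300.25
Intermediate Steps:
g(z) = 1/(-5 + z)
g(1)*(-3 - 10) + 297 = (-3 - 10)/(-5 + 1) + 297 = -13/(-4) + 297 = -¼*(-13) + 297 = 13/4 + 297 = 1201/4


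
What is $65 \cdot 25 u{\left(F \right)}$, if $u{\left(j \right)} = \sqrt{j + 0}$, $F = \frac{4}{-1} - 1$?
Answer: $1625 i \sqrt{5} \approx 3633.6 i$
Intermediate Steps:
$F = -5$ ($F = 4 \left(-1\right) - 1 = -4 - 1 = -5$)
$u{\left(j \right)} = \sqrt{j}$
$65 \cdot 25 u{\left(F \right)} = 65 \cdot 25 \sqrt{-5} = 1625 i \sqrt{5}$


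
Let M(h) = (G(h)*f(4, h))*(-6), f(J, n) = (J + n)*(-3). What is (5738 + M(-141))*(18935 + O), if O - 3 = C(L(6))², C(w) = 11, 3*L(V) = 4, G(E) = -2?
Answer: 203359530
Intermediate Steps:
f(J, n) = -3*J - 3*n
L(V) = 4/3 (L(V) = (⅓)*4 = 4/3)
M(h) = -144 - 36*h (M(h) = -2*(-3*4 - 3*h)*(-6) = -2*(-12 - 3*h)*(-6) = (24 + 6*h)*(-6) = -144 - 36*h)
O = 124 (O = 3 + 11² = 3 + 121 = 124)
(5738 + M(-141))*(18935 + O) = (5738 + (-144 - 36*(-141)))*(18935 + 124) = (5738 + (-144 + 5076))*19059 = (5738 + 4932)*19059 = 10670*19059 = 203359530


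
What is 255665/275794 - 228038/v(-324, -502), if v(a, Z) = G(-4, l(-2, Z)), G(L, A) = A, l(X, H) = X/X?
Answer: -62891256507/275794 ≈ -2.2804e+5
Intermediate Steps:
l(X, H) = 1
v(a, Z) = 1
255665/275794 - 228038/v(-324, -502) = 255665/275794 - 228038/1 = 255665*(1/275794) - 228038*1 = 255665/275794 - 228038 = -62891256507/275794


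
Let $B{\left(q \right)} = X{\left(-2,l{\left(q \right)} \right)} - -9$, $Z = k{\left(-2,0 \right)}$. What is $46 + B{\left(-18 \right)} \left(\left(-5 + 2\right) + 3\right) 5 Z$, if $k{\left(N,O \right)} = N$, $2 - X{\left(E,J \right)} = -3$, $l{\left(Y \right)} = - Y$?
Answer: $46$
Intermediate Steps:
$X{\left(E,J \right)} = 5$ ($X{\left(E,J \right)} = 2 - -3 = 2 + 3 = 5$)
$Z = -2$
$B{\left(q \right)} = 14$ ($B{\left(q \right)} = 5 - -9 = 5 + 9 = 14$)
$46 + B{\left(-18 \right)} \left(\left(-5 + 2\right) + 3\right) 5 Z = 46 + 14 \left(\left(-5 + 2\right) + 3\right) 5 \left(-2\right) = 46 + 14 \left(-3 + 3\right) 5 \left(-2\right) = 46 + 14 \cdot 0 \cdot 5 \left(-2\right) = 46 + 14 \cdot 0 \left(-2\right) = 46 + 14 \cdot 0 = 46 + 0 = 46$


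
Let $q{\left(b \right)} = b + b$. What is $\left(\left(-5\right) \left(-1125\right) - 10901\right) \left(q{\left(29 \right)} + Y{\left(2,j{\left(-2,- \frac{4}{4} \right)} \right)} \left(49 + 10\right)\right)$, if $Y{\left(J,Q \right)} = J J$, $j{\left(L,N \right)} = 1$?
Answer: $-1551144$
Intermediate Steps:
$q{\left(b \right)} = 2 b$
$Y{\left(J,Q \right)} = J^{2}$
$\left(\left(-5\right) \left(-1125\right) - 10901\right) \left(q{\left(29 \right)} + Y{\left(2,j{\left(-2,- \frac{4}{4} \right)} \right)} \left(49 + 10\right)\right) = \left(\left(-5\right) \left(-1125\right) - 10901\right) \left(2 \cdot 29 + 2^{2} \left(49 + 10\right)\right) = \left(5625 - 10901\right) \left(58 + 4 \cdot 59\right) = - 5276 \left(58 + 236\right) = \left(-5276\right) 294 = -1551144$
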